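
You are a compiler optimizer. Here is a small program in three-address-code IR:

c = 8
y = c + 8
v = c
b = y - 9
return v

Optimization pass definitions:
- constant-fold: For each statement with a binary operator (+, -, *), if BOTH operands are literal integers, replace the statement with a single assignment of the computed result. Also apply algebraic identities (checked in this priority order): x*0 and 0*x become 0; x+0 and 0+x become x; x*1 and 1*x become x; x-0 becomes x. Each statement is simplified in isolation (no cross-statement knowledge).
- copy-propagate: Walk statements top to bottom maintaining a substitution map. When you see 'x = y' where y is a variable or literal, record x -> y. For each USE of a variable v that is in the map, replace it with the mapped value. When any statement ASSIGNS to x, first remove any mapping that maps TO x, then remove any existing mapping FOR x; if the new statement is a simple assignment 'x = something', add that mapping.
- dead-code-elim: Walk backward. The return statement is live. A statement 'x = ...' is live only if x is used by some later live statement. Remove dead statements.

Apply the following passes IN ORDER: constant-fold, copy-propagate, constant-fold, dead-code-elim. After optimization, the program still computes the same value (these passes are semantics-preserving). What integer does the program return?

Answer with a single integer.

Initial IR:
  c = 8
  y = c + 8
  v = c
  b = y - 9
  return v
After constant-fold (5 stmts):
  c = 8
  y = c + 8
  v = c
  b = y - 9
  return v
After copy-propagate (5 stmts):
  c = 8
  y = 8 + 8
  v = 8
  b = y - 9
  return 8
After constant-fold (5 stmts):
  c = 8
  y = 16
  v = 8
  b = y - 9
  return 8
After dead-code-elim (1 stmts):
  return 8
Evaluate:
  c = 8  =>  c = 8
  y = c + 8  =>  y = 16
  v = c  =>  v = 8
  b = y - 9  =>  b = 7
  return v = 8

Answer: 8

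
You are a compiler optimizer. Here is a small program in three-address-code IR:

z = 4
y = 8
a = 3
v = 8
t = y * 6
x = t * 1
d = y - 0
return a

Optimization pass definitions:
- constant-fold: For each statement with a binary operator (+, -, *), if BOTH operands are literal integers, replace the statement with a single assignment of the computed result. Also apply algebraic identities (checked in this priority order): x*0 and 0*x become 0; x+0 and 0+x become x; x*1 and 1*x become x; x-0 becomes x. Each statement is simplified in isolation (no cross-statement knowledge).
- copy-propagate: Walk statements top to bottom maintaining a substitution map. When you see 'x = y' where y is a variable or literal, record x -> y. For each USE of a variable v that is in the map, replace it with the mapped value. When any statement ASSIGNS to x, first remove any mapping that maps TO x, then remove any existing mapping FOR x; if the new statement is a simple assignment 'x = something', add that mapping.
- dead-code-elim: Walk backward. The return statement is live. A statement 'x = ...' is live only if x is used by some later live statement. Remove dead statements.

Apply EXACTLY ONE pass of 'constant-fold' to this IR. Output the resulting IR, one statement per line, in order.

Answer: z = 4
y = 8
a = 3
v = 8
t = y * 6
x = t
d = y
return a

Derivation:
Applying constant-fold statement-by-statement:
  [1] z = 4  (unchanged)
  [2] y = 8  (unchanged)
  [3] a = 3  (unchanged)
  [4] v = 8  (unchanged)
  [5] t = y * 6  (unchanged)
  [6] x = t * 1  -> x = t
  [7] d = y - 0  -> d = y
  [8] return a  (unchanged)
Result (8 stmts):
  z = 4
  y = 8
  a = 3
  v = 8
  t = y * 6
  x = t
  d = y
  return a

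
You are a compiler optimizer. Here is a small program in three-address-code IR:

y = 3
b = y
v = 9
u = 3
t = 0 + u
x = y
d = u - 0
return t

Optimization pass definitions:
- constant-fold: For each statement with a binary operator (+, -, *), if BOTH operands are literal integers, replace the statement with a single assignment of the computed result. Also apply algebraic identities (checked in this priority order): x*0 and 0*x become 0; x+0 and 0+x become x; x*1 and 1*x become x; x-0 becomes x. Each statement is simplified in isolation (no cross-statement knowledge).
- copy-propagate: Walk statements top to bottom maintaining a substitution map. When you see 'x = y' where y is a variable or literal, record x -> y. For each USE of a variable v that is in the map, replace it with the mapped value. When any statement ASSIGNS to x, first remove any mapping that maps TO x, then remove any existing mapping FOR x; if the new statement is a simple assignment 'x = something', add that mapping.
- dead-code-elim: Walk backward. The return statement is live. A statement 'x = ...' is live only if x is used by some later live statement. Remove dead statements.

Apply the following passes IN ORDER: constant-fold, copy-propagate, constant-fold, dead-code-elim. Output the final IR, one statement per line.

Initial IR:
  y = 3
  b = y
  v = 9
  u = 3
  t = 0 + u
  x = y
  d = u - 0
  return t
After constant-fold (8 stmts):
  y = 3
  b = y
  v = 9
  u = 3
  t = u
  x = y
  d = u
  return t
After copy-propagate (8 stmts):
  y = 3
  b = 3
  v = 9
  u = 3
  t = 3
  x = 3
  d = 3
  return 3
After constant-fold (8 stmts):
  y = 3
  b = 3
  v = 9
  u = 3
  t = 3
  x = 3
  d = 3
  return 3
After dead-code-elim (1 stmts):
  return 3

Answer: return 3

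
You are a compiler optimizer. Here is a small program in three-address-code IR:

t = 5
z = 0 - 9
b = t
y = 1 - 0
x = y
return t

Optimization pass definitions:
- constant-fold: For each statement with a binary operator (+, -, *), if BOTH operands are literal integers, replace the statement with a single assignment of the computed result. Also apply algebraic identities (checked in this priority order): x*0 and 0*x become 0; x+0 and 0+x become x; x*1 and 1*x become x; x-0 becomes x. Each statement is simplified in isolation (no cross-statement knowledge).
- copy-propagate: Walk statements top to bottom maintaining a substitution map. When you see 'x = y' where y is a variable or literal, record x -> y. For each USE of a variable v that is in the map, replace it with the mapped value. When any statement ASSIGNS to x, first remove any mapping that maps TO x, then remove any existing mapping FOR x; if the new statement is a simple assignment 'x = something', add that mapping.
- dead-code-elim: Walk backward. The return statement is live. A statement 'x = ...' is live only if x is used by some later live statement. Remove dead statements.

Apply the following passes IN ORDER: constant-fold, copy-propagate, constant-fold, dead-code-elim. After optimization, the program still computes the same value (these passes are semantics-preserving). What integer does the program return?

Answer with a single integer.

Initial IR:
  t = 5
  z = 0 - 9
  b = t
  y = 1 - 0
  x = y
  return t
After constant-fold (6 stmts):
  t = 5
  z = -9
  b = t
  y = 1
  x = y
  return t
After copy-propagate (6 stmts):
  t = 5
  z = -9
  b = 5
  y = 1
  x = 1
  return 5
After constant-fold (6 stmts):
  t = 5
  z = -9
  b = 5
  y = 1
  x = 1
  return 5
After dead-code-elim (1 stmts):
  return 5
Evaluate:
  t = 5  =>  t = 5
  z = 0 - 9  =>  z = -9
  b = t  =>  b = 5
  y = 1 - 0  =>  y = 1
  x = y  =>  x = 1
  return t = 5

Answer: 5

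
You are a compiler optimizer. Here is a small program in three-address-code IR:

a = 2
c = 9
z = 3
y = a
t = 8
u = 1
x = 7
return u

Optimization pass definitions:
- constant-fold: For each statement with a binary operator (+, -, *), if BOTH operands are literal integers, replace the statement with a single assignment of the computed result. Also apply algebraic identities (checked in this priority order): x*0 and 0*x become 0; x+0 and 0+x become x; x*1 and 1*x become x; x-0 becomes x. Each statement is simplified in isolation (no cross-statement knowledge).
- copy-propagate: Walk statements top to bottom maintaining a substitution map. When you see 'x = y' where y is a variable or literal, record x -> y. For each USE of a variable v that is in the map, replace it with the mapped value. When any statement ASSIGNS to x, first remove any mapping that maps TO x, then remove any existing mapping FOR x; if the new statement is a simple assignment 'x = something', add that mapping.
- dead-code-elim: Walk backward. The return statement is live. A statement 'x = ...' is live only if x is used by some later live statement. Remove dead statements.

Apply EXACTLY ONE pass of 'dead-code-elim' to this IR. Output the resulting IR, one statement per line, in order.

Answer: u = 1
return u

Derivation:
Applying dead-code-elim statement-by-statement:
  [8] return u  -> KEEP (return); live=['u']
  [7] x = 7  -> DEAD (x not live)
  [6] u = 1  -> KEEP; live=[]
  [5] t = 8  -> DEAD (t not live)
  [4] y = a  -> DEAD (y not live)
  [3] z = 3  -> DEAD (z not live)
  [2] c = 9  -> DEAD (c not live)
  [1] a = 2  -> DEAD (a not live)
Result (2 stmts):
  u = 1
  return u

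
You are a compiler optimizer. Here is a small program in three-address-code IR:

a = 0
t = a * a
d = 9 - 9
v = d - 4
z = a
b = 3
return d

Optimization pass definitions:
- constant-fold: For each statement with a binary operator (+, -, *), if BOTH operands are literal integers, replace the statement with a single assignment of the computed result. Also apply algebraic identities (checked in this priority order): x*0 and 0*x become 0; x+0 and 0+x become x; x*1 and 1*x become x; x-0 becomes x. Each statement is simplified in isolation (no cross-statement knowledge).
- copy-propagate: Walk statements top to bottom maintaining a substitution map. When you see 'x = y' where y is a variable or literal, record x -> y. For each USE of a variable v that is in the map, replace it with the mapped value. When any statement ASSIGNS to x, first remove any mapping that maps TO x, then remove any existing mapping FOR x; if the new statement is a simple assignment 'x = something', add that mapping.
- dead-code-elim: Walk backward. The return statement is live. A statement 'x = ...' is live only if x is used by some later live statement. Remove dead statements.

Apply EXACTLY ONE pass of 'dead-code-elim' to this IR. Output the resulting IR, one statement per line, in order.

Answer: d = 9 - 9
return d

Derivation:
Applying dead-code-elim statement-by-statement:
  [7] return d  -> KEEP (return); live=['d']
  [6] b = 3  -> DEAD (b not live)
  [5] z = a  -> DEAD (z not live)
  [4] v = d - 4  -> DEAD (v not live)
  [3] d = 9 - 9  -> KEEP; live=[]
  [2] t = a * a  -> DEAD (t not live)
  [1] a = 0  -> DEAD (a not live)
Result (2 stmts):
  d = 9 - 9
  return d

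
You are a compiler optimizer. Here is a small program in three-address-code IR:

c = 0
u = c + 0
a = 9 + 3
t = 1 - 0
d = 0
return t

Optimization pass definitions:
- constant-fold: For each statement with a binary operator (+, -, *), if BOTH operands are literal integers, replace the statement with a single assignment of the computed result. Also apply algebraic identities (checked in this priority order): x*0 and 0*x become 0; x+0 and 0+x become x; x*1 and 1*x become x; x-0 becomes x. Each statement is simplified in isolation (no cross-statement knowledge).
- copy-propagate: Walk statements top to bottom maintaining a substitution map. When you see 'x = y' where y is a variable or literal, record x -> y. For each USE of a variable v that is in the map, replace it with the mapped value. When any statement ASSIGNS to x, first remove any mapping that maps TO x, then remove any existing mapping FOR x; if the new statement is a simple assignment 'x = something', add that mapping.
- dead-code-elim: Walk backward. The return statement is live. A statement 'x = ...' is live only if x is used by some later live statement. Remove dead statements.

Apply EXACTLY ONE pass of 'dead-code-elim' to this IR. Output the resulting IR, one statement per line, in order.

Applying dead-code-elim statement-by-statement:
  [6] return t  -> KEEP (return); live=['t']
  [5] d = 0  -> DEAD (d not live)
  [4] t = 1 - 0  -> KEEP; live=[]
  [3] a = 9 + 3  -> DEAD (a not live)
  [2] u = c + 0  -> DEAD (u not live)
  [1] c = 0  -> DEAD (c not live)
Result (2 stmts):
  t = 1 - 0
  return t

Answer: t = 1 - 0
return t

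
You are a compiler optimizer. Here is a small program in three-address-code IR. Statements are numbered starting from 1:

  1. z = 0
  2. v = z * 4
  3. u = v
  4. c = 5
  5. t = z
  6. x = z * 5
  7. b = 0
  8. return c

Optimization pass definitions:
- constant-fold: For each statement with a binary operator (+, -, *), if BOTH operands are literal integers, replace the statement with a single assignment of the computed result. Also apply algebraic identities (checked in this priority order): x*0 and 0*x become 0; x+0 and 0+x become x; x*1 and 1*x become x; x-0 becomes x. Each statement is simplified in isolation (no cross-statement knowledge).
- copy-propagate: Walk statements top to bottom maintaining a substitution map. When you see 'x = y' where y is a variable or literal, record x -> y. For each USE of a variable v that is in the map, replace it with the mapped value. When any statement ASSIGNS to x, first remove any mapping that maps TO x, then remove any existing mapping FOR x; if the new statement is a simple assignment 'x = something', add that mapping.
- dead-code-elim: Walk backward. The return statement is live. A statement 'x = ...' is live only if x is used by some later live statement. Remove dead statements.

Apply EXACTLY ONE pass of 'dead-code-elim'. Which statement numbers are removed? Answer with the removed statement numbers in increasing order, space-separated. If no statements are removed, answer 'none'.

Answer: 1 2 3 5 6 7

Derivation:
Backward liveness scan:
Stmt 1 'z = 0': DEAD (z not in live set [])
Stmt 2 'v = z * 4': DEAD (v not in live set [])
Stmt 3 'u = v': DEAD (u not in live set [])
Stmt 4 'c = 5': KEEP (c is live); live-in = []
Stmt 5 't = z': DEAD (t not in live set ['c'])
Stmt 6 'x = z * 5': DEAD (x not in live set ['c'])
Stmt 7 'b = 0': DEAD (b not in live set ['c'])
Stmt 8 'return c': KEEP (return); live-in = ['c']
Removed statement numbers: [1, 2, 3, 5, 6, 7]
Surviving IR:
  c = 5
  return c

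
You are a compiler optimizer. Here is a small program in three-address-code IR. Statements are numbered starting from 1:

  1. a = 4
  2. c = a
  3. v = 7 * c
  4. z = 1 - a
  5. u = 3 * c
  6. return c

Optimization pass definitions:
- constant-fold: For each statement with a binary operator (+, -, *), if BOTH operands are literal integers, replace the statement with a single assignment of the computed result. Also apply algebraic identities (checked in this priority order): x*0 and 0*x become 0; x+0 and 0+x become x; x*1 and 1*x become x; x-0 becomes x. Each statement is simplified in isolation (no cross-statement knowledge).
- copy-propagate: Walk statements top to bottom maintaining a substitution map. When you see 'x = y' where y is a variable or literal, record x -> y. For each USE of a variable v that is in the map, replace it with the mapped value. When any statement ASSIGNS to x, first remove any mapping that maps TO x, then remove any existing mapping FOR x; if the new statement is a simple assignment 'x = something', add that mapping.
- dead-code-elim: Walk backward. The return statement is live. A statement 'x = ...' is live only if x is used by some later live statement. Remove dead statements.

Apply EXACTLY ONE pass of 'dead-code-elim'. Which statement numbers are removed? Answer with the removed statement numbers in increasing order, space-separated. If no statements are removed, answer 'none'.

Answer: 3 4 5

Derivation:
Backward liveness scan:
Stmt 1 'a = 4': KEEP (a is live); live-in = []
Stmt 2 'c = a': KEEP (c is live); live-in = ['a']
Stmt 3 'v = 7 * c': DEAD (v not in live set ['c'])
Stmt 4 'z = 1 - a': DEAD (z not in live set ['c'])
Stmt 5 'u = 3 * c': DEAD (u not in live set ['c'])
Stmt 6 'return c': KEEP (return); live-in = ['c']
Removed statement numbers: [3, 4, 5]
Surviving IR:
  a = 4
  c = a
  return c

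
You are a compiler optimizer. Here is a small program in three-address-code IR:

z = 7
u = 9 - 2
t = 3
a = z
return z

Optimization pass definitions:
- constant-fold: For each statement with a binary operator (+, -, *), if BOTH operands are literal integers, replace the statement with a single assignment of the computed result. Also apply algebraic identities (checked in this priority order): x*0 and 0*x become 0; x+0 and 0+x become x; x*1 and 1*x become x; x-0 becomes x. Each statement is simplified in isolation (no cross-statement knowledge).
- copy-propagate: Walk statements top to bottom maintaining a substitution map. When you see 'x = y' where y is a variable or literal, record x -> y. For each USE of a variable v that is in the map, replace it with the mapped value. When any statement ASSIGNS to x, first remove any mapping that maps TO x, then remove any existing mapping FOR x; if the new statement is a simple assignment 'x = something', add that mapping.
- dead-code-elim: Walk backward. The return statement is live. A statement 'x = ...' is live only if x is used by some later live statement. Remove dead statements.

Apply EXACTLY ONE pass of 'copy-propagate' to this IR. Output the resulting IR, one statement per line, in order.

Applying copy-propagate statement-by-statement:
  [1] z = 7  (unchanged)
  [2] u = 9 - 2  (unchanged)
  [3] t = 3  (unchanged)
  [4] a = z  -> a = 7
  [5] return z  -> return 7
Result (5 stmts):
  z = 7
  u = 9 - 2
  t = 3
  a = 7
  return 7

Answer: z = 7
u = 9 - 2
t = 3
a = 7
return 7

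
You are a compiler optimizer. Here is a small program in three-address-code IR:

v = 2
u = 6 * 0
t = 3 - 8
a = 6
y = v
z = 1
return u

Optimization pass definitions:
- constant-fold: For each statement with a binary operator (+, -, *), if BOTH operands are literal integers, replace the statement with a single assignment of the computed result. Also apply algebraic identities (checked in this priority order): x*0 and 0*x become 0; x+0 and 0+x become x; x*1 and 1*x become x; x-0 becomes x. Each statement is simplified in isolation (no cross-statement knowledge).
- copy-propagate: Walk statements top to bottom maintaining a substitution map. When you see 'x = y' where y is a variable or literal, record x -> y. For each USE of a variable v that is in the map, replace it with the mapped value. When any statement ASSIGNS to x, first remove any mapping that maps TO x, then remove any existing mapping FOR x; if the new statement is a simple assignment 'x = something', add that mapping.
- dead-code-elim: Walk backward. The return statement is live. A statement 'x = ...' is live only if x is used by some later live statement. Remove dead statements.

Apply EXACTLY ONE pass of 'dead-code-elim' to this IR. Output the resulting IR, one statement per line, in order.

Answer: u = 6 * 0
return u

Derivation:
Applying dead-code-elim statement-by-statement:
  [7] return u  -> KEEP (return); live=['u']
  [6] z = 1  -> DEAD (z not live)
  [5] y = v  -> DEAD (y not live)
  [4] a = 6  -> DEAD (a not live)
  [3] t = 3 - 8  -> DEAD (t not live)
  [2] u = 6 * 0  -> KEEP; live=[]
  [1] v = 2  -> DEAD (v not live)
Result (2 stmts):
  u = 6 * 0
  return u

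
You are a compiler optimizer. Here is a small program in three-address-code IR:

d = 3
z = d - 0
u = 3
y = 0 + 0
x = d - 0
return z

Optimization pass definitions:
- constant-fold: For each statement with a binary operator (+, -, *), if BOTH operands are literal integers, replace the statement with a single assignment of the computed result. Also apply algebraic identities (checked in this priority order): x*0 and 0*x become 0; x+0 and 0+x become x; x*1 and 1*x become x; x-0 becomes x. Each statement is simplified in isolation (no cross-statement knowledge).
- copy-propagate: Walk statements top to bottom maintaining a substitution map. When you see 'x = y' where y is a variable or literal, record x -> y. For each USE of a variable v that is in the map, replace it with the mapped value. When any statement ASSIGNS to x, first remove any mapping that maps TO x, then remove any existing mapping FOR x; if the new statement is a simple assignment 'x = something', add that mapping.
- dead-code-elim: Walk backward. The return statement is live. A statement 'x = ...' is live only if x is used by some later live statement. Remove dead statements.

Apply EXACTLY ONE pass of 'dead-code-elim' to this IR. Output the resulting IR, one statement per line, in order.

Answer: d = 3
z = d - 0
return z

Derivation:
Applying dead-code-elim statement-by-statement:
  [6] return z  -> KEEP (return); live=['z']
  [5] x = d - 0  -> DEAD (x not live)
  [4] y = 0 + 0  -> DEAD (y not live)
  [3] u = 3  -> DEAD (u not live)
  [2] z = d - 0  -> KEEP; live=['d']
  [1] d = 3  -> KEEP; live=[]
Result (3 stmts):
  d = 3
  z = d - 0
  return z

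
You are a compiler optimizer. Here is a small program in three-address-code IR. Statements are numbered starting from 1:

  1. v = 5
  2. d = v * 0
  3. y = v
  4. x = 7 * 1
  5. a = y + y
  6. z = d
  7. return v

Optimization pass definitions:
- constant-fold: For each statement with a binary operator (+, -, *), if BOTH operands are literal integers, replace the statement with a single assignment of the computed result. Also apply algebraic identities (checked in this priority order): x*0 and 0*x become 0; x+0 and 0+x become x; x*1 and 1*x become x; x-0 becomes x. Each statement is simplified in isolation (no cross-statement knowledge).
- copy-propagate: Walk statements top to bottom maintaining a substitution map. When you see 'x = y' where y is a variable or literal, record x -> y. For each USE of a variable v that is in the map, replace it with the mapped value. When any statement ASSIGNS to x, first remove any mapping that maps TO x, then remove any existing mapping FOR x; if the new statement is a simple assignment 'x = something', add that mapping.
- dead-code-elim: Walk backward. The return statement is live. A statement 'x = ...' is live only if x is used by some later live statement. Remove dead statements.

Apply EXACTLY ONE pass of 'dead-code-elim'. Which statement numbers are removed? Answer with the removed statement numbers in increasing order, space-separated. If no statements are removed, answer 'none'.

Answer: 2 3 4 5 6

Derivation:
Backward liveness scan:
Stmt 1 'v = 5': KEEP (v is live); live-in = []
Stmt 2 'd = v * 0': DEAD (d not in live set ['v'])
Stmt 3 'y = v': DEAD (y not in live set ['v'])
Stmt 4 'x = 7 * 1': DEAD (x not in live set ['v'])
Stmt 5 'a = y + y': DEAD (a not in live set ['v'])
Stmt 6 'z = d': DEAD (z not in live set ['v'])
Stmt 7 'return v': KEEP (return); live-in = ['v']
Removed statement numbers: [2, 3, 4, 5, 6]
Surviving IR:
  v = 5
  return v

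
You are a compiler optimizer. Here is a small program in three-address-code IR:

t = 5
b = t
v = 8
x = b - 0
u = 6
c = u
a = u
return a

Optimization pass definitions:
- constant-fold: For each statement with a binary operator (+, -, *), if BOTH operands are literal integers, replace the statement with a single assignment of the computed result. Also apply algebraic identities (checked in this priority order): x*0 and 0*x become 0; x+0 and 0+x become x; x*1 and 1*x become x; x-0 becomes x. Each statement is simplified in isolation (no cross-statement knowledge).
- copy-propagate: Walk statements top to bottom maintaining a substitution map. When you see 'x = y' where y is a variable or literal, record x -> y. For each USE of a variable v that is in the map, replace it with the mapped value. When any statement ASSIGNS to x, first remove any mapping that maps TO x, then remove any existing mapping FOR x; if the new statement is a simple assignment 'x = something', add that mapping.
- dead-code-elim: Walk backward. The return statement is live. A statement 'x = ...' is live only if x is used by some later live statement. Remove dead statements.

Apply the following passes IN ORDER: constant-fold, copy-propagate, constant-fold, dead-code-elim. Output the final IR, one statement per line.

Answer: return 6

Derivation:
Initial IR:
  t = 5
  b = t
  v = 8
  x = b - 0
  u = 6
  c = u
  a = u
  return a
After constant-fold (8 stmts):
  t = 5
  b = t
  v = 8
  x = b
  u = 6
  c = u
  a = u
  return a
After copy-propagate (8 stmts):
  t = 5
  b = 5
  v = 8
  x = 5
  u = 6
  c = 6
  a = 6
  return 6
After constant-fold (8 stmts):
  t = 5
  b = 5
  v = 8
  x = 5
  u = 6
  c = 6
  a = 6
  return 6
After dead-code-elim (1 stmts):
  return 6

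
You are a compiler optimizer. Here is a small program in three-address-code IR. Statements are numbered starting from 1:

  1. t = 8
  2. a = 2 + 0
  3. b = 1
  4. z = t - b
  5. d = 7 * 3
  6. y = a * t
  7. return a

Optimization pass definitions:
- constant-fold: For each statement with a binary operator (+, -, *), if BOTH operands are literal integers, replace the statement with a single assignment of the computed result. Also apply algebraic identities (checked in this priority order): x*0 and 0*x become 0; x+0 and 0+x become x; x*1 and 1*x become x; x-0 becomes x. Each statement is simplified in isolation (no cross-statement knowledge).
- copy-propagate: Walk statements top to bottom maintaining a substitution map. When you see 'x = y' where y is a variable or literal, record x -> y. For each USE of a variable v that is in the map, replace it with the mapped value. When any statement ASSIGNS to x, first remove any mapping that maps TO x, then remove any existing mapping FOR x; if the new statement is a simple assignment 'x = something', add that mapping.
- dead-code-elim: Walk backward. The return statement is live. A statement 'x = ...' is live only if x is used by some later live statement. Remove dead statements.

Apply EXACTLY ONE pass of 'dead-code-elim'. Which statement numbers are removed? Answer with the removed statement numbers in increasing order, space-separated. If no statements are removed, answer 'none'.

Backward liveness scan:
Stmt 1 't = 8': DEAD (t not in live set [])
Stmt 2 'a = 2 + 0': KEEP (a is live); live-in = []
Stmt 3 'b = 1': DEAD (b not in live set ['a'])
Stmt 4 'z = t - b': DEAD (z not in live set ['a'])
Stmt 5 'd = 7 * 3': DEAD (d not in live set ['a'])
Stmt 6 'y = a * t': DEAD (y not in live set ['a'])
Stmt 7 'return a': KEEP (return); live-in = ['a']
Removed statement numbers: [1, 3, 4, 5, 6]
Surviving IR:
  a = 2 + 0
  return a

Answer: 1 3 4 5 6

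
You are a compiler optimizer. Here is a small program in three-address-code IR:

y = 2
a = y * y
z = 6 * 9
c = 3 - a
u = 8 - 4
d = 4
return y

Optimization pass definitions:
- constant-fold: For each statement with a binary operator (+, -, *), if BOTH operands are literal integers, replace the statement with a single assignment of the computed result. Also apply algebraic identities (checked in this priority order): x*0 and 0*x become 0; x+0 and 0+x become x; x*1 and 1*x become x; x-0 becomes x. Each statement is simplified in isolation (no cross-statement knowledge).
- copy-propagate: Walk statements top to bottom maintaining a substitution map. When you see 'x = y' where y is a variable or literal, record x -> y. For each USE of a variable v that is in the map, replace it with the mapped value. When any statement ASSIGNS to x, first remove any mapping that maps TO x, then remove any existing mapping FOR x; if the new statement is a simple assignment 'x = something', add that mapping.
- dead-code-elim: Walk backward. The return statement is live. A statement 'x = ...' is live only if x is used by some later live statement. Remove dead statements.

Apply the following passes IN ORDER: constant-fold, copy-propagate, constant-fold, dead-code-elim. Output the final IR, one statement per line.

Answer: return 2

Derivation:
Initial IR:
  y = 2
  a = y * y
  z = 6 * 9
  c = 3 - a
  u = 8 - 4
  d = 4
  return y
After constant-fold (7 stmts):
  y = 2
  a = y * y
  z = 54
  c = 3 - a
  u = 4
  d = 4
  return y
After copy-propagate (7 stmts):
  y = 2
  a = 2 * 2
  z = 54
  c = 3 - a
  u = 4
  d = 4
  return 2
After constant-fold (7 stmts):
  y = 2
  a = 4
  z = 54
  c = 3 - a
  u = 4
  d = 4
  return 2
After dead-code-elim (1 stmts):
  return 2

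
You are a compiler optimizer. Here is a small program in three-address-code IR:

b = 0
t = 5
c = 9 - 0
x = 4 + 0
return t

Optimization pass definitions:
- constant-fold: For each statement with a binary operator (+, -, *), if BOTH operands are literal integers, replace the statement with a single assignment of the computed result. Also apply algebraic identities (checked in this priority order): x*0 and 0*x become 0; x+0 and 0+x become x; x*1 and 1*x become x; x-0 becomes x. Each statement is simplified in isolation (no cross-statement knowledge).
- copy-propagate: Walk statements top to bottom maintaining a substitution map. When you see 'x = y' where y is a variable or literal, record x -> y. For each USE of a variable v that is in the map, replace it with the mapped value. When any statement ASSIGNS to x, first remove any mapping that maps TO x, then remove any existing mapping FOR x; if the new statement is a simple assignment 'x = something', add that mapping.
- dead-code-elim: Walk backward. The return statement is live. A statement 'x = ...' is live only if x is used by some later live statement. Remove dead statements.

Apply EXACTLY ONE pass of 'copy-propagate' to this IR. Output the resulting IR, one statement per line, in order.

Applying copy-propagate statement-by-statement:
  [1] b = 0  (unchanged)
  [2] t = 5  (unchanged)
  [3] c = 9 - 0  (unchanged)
  [4] x = 4 + 0  (unchanged)
  [5] return t  -> return 5
Result (5 stmts):
  b = 0
  t = 5
  c = 9 - 0
  x = 4 + 0
  return 5

Answer: b = 0
t = 5
c = 9 - 0
x = 4 + 0
return 5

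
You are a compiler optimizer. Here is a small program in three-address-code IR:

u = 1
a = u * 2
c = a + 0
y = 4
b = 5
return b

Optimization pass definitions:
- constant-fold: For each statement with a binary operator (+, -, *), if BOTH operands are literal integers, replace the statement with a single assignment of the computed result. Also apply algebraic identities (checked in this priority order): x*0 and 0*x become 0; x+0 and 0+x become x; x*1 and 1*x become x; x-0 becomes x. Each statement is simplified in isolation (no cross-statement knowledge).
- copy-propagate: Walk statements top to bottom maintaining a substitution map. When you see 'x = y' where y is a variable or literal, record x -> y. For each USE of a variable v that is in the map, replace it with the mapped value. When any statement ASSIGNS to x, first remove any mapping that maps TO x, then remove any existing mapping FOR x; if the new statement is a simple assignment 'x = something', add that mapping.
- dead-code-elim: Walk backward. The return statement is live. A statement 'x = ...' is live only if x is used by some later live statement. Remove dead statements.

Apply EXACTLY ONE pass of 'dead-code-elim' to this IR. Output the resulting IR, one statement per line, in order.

Applying dead-code-elim statement-by-statement:
  [6] return b  -> KEEP (return); live=['b']
  [5] b = 5  -> KEEP; live=[]
  [4] y = 4  -> DEAD (y not live)
  [3] c = a + 0  -> DEAD (c not live)
  [2] a = u * 2  -> DEAD (a not live)
  [1] u = 1  -> DEAD (u not live)
Result (2 stmts):
  b = 5
  return b

Answer: b = 5
return b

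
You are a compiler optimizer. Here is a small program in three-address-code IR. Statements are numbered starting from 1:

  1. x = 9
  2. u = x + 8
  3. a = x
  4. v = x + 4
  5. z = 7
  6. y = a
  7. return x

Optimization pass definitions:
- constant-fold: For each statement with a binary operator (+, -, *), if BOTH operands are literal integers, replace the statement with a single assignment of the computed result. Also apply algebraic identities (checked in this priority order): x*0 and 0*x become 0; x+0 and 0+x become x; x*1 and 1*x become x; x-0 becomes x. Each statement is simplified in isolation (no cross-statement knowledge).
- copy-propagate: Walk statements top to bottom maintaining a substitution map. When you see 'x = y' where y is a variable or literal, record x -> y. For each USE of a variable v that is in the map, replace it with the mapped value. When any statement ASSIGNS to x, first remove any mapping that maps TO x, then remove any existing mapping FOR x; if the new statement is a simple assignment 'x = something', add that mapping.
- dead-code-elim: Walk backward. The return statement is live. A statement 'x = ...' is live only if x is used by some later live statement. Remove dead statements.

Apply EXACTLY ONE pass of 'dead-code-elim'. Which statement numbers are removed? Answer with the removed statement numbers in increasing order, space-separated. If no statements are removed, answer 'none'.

Backward liveness scan:
Stmt 1 'x = 9': KEEP (x is live); live-in = []
Stmt 2 'u = x + 8': DEAD (u not in live set ['x'])
Stmt 3 'a = x': DEAD (a not in live set ['x'])
Stmt 4 'v = x + 4': DEAD (v not in live set ['x'])
Stmt 5 'z = 7': DEAD (z not in live set ['x'])
Stmt 6 'y = a': DEAD (y not in live set ['x'])
Stmt 7 'return x': KEEP (return); live-in = ['x']
Removed statement numbers: [2, 3, 4, 5, 6]
Surviving IR:
  x = 9
  return x

Answer: 2 3 4 5 6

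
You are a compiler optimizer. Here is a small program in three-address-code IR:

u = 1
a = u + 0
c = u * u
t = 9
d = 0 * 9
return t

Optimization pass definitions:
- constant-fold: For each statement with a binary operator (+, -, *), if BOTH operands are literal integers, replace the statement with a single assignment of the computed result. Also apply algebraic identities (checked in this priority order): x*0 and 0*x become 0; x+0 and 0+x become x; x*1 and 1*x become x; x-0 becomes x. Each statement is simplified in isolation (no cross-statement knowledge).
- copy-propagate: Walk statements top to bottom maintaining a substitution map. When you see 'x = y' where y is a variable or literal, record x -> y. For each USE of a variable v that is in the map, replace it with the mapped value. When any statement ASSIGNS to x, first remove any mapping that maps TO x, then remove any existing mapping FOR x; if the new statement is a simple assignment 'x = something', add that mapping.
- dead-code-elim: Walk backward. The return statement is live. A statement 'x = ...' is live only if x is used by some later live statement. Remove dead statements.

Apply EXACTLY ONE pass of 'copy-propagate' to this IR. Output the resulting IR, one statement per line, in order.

Applying copy-propagate statement-by-statement:
  [1] u = 1  (unchanged)
  [2] a = u + 0  -> a = 1 + 0
  [3] c = u * u  -> c = 1 * 1
  [4] t = 9  (unchanged)
  [5] d = 0 * 9  (unchanged)
  [6] return t  -> return 9
Result (6 stmts):
  u = 1
  a = 1 + 0
  c = 1 * 1
  t = 9
  d = 0 * 9
  return 9

Answer: u = 1
a = 1 + 0
c = 1 * 1
t = 9
d = 0 * 9
return 9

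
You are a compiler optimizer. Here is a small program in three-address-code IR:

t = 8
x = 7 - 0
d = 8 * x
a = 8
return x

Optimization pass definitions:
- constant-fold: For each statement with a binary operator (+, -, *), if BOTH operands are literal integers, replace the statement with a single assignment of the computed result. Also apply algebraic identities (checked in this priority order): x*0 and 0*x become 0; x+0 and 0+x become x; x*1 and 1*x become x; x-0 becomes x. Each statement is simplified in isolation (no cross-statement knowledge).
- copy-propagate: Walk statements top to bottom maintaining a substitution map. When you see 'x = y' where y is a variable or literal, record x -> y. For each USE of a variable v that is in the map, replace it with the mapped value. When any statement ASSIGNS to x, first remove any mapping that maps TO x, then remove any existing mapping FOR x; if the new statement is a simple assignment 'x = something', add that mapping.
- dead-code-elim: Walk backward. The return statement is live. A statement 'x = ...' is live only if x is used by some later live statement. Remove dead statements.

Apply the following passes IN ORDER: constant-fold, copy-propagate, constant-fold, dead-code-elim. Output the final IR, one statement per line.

Answer: return 7

Derivation:
Initial IR:
  t = 8
  x = 7 - 0
  d = 8 * x
  a = 8
  return x
After constant-fold (5 stmts):
  t = 8
  x = 7
  d = 8 * x
  a = 8
  return x
After copy-propagate (5 stmts):
  t = 8
  x = 7
  d = 8 * 7
  a = 8
  return 7
After constant-fold (5 stmts):
  t = 8
  x = 7
  d = 56
  a = 8
  return 7
After dead-code-elim (1 stmts):
  return 7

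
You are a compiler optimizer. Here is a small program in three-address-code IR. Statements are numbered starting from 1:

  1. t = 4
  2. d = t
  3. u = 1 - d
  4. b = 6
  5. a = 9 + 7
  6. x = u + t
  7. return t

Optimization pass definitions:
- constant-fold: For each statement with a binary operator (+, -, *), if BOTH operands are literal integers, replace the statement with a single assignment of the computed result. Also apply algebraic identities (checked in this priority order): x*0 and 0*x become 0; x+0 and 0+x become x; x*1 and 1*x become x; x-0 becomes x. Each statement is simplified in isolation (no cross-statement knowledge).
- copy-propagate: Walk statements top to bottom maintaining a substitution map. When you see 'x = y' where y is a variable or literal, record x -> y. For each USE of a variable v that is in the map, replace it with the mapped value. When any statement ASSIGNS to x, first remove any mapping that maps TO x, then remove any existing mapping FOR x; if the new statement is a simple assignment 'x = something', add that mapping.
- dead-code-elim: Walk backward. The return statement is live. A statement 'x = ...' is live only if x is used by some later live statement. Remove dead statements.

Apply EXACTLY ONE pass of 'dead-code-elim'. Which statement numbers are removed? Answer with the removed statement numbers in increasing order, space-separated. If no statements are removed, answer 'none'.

Backward liveness scan:
Stmt 1 't = 4': KEEP (t is live); live-in = []
Stmt 2 'd = t': DEAD (d not in live set ['t'])
Stmt 3 'u = 1 - d': DEAD (u not in live set ['t'])
Stmt 4 'b = 6': DEAD (b not in live set ['t'])
Stmt 5 'a = 9 + 7': DEAD (a not in live set ['t'])
Stmt 6 'x = u + t': DEAD (x not in live set ['t'])
Stmt 7 'return t': KEEP (return); live-in = ['t']
Removed statement numbers: [2, 3, 4, 5, 6]
Surviving IR:
  t = 4
  return t

Answer: 2 3 4 5 6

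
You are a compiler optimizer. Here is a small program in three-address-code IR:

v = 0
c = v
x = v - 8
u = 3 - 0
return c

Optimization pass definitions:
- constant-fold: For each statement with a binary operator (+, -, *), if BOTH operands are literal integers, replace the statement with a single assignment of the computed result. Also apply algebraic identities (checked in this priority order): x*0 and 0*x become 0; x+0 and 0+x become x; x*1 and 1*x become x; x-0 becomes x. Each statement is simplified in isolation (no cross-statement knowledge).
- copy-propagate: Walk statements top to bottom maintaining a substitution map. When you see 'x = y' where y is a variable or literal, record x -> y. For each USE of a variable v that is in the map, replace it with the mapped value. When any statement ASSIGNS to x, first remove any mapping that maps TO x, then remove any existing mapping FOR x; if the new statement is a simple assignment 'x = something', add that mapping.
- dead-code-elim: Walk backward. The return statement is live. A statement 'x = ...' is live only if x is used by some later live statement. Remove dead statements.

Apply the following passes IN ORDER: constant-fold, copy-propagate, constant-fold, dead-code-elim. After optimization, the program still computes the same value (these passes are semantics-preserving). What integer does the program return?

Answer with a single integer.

Answer: 0

Derivation:
Initial IR:
  v = 0
  c = v
  x = v - 8
  u = 3 - 0
  return c
After constant-fold (5 stmts):
  v = 0
  c = v
  x = v - 8
  u = 3
  return c
After copy-propagate (5 stmts):
  v = 0
  c = 0
  x = 0 - 8
  u = 3
  return 0
After constant-fold (5 stmts):
  v = 0
  c = 0
  x = -8
  u = 3
  return 0
After dead-code-elim (1 stmts):
  return 0
Evaluate:
  v = 0  =>  v = 0
  c = v  =>  c = 0
  x = v - 8  =>  x = -8
  u = 3 - 0  =>  u = 3
  return c = 0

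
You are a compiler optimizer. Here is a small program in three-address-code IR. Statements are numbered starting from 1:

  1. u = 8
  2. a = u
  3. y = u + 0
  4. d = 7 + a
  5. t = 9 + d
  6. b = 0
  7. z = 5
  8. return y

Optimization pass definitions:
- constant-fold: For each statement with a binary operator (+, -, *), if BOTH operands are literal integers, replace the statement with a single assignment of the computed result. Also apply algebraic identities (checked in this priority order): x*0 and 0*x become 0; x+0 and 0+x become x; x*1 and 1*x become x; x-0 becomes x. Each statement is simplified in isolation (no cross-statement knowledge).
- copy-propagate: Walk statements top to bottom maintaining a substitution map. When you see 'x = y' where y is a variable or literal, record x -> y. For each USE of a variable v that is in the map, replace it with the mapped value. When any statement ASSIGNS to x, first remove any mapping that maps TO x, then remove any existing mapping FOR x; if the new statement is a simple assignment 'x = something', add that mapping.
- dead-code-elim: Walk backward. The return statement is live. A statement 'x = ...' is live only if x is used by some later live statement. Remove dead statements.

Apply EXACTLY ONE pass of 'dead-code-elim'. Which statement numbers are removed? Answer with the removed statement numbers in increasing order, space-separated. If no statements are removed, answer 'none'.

Answer: 2 4 5 6 7

Derivation:
Backward liveness scan:
Stmt 1 'u = 8': KEEP (u is live); live-in = []
Stmt 2 'a = u': DEAD (a not in live set ['u'])
Stmt 3 'y = u + 0': KEEP (y is live); live-in = ['u']
Stmt 4 'd = 7 + a': DEAD (d not in live set ['y'])
Stmt 5 't = 9 + d': DEAD (t not in live set ['y'])
Stmt 6 'b = 0': DEAD (b not in live set ['y'])
Stmt 7 'z = 5': DEAD (z not in live set ['y'])
Stmt 8 'return y': KEEP (return); live-in = ['y']
Removed statement numbers: [2, 4, 5, 6, 7]
Surviving IR:
  u = 8
  y = u + 0
  return y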